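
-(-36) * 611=21996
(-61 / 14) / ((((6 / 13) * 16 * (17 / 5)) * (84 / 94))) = -186355/959616 = -0.19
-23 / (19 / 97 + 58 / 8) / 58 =-4462/83781 = -0.05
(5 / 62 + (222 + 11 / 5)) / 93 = 69527/28830 = 2.41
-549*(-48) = 26352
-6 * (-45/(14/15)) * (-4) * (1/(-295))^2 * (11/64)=-891/389872 = 0.00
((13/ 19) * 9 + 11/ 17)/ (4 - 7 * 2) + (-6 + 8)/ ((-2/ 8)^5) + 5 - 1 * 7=-3311849/1615 = -2050.68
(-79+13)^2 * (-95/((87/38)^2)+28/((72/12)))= -58619.82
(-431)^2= 185761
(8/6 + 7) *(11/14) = 275/42 = 6.55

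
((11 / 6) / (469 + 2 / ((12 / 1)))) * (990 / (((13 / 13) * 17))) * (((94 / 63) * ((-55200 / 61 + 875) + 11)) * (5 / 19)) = -131255960/77649523 = -1.69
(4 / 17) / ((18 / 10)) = 0.13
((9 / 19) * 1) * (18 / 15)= 54/95 = 0.57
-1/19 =-0.05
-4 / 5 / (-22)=2/55 = 0.04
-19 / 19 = -1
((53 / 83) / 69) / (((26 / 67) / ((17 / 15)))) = 60367/2233530 = 0.03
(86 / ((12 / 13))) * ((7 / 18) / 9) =3913/972 = 4.03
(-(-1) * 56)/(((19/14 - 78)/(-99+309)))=-164640/1073 = -153.44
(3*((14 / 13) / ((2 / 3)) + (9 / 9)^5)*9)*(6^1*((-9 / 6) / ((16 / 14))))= -28917/52 = -556.10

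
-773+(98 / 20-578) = -13461/10 = -1346.10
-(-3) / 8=3/8 = 0.38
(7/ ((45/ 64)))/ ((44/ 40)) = 896/99 = 9.05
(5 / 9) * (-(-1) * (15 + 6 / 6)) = 80/9 = 8.89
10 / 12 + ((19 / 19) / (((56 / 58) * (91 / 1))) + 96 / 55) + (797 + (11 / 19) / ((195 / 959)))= 427323595/532532 = 802.44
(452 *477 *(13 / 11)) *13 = 36437076/11 = 3312461.45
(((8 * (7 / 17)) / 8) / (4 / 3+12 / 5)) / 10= 3/272 = 0.01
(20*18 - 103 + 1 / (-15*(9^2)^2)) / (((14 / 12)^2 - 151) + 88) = -101170616/24264765 = -4.17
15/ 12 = 5/4 = 1.25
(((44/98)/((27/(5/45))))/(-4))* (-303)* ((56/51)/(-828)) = -1111/5985819 = 0.00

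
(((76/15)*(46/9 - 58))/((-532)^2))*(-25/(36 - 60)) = -85/86184 = 0.00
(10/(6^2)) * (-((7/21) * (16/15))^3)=-2048/164025 = -0.01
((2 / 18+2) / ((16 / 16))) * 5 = 95/9 = 10.56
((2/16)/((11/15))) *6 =45/44 = 1.02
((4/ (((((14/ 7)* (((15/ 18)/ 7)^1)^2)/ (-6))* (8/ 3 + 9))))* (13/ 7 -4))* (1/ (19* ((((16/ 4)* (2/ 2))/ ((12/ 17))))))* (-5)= -11664/1615 = -7.22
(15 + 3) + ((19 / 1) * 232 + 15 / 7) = 30997/7 = 4428.14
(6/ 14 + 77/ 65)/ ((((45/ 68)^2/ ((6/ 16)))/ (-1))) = -424252/307125 = -1.38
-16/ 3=-5.33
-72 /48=-3/2 = -1.50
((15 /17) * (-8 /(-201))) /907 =40/1033073 = 0.00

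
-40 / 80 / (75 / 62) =-31/75 = -0.41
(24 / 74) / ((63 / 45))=60/259 = 0.23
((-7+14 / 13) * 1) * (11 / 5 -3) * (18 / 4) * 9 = 12474/65 = 191.91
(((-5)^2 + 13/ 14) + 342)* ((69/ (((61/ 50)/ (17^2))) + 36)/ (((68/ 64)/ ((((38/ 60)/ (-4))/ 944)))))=-958776537/1007720 = -951.43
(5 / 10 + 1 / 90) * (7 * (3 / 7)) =23/15 = 1.53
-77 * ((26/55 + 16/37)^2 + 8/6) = -187206544/1129425 = -165.75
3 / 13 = 0.23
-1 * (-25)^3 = 15625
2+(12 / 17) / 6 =36/17 = 2.12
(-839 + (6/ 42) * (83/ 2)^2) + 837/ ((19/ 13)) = -10789/532 = -20.28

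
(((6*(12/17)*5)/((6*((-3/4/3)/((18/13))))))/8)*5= -2700/221 = -12.22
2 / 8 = 1/4 = 0.25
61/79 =0.77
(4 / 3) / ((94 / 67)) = 134/141 = 0.95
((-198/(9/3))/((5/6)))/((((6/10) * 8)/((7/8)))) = -14.44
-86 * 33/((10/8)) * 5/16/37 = -1419/74 = -19.18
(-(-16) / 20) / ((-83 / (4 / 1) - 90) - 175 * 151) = -16/530715 = 0.00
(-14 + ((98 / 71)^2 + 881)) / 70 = 4380151/352870 = 12.41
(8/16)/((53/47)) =0.44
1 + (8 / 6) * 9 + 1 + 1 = 15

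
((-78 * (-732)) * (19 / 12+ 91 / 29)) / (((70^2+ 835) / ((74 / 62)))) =252174/4495 = 56.10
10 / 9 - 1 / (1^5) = 1/9 = 0.11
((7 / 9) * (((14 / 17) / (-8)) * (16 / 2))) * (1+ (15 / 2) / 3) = -343/153 = -2.24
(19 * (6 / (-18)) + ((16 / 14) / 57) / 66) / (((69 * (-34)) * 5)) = 83387/154448910 = 0.00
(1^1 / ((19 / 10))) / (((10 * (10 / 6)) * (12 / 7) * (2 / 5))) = 7/152 = 0.05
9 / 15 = 3/5 = 0.60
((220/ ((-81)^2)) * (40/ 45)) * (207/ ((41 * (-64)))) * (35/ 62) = -44275/33356124 = 0.00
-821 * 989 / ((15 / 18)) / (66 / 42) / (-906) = 684.38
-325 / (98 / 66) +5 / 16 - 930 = -900475/784 = -1148.57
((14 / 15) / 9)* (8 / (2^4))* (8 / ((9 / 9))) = 56/135 = 0.41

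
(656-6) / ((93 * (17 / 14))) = 5.76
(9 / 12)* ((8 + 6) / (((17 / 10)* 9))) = 35/51 = 0.69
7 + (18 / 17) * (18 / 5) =919/85 = 10.81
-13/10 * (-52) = 338/5 = 67.60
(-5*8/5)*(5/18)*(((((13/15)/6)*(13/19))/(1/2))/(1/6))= -1352/513 = -2.64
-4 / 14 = -2/7 = -0.29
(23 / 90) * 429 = 109.63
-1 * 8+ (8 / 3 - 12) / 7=-28/3 = -9.33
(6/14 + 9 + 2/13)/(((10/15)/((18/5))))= 23544/455 = 51.75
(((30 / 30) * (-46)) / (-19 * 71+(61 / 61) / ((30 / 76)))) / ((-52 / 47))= -16215/525122 = -0.03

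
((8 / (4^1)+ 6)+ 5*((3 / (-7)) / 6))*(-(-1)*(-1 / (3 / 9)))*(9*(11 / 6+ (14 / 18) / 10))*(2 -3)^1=13803/35 = 394.37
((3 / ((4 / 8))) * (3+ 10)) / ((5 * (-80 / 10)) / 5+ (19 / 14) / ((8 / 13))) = -8736/649 = -13.46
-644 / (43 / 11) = -7084/43 = -164.74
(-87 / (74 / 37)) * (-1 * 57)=4959/2 = 2479.50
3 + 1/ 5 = 16/5 = 3.20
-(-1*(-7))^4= -2401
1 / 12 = 0.08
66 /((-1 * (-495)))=2/15 = 0.13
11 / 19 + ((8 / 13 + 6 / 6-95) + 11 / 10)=-91.71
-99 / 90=-11/10 = -1.10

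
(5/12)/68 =5/816 = 0.01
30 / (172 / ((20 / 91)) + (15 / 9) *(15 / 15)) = 225/5882 = 0.04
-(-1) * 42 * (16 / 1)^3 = 172032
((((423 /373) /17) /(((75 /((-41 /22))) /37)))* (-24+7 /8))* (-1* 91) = -720191199/5580080 = -129.06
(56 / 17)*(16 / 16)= 3.29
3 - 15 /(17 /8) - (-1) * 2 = -35/17 = -2.06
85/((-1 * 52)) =-85/52 = -1.63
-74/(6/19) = -703/3 = -234.33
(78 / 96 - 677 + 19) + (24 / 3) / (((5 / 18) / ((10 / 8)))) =-9939/16 = -621.19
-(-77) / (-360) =-77/360 = -0.21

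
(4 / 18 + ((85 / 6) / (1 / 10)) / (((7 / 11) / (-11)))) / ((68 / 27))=-972.23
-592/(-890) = 296/445 = 0.67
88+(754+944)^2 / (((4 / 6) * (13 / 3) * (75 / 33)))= 142747198/325 = 439222.15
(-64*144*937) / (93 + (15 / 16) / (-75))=-690831360/7439 = -92866.16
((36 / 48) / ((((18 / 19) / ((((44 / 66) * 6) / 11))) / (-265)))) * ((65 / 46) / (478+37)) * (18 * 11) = -196365/4738 = -41.44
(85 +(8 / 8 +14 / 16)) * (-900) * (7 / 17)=-1094625/34 = -32194.85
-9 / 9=-1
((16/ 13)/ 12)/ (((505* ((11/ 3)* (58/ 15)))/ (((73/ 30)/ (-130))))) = -73/272250550 = 0.00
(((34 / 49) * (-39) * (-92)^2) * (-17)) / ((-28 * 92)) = -518466/343 = -1511.56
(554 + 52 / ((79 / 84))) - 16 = 46870/79 = 593.29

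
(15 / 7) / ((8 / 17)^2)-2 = 3439/448 = 7.68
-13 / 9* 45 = -65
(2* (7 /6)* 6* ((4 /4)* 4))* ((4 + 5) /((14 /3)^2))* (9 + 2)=1782/7 = 254.57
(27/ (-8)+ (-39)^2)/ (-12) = -4047/32 = -126.47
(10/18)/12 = 0.05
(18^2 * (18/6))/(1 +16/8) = 324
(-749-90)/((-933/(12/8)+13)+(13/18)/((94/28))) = 354897/257516 = 1.38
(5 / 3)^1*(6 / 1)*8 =80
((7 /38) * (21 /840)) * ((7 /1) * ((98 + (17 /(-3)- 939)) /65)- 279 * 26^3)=-334684021/14820 = -22583.27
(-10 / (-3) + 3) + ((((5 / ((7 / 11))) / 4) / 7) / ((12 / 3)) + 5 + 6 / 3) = 31525/2352 = 13.40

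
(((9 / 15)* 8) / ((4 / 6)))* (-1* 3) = -108/5 = -21.60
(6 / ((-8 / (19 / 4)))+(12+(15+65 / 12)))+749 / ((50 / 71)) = 1310921/1200 = 1092.43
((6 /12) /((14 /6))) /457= 3/6398 = 0.00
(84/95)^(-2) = 9025/7056 = 1.28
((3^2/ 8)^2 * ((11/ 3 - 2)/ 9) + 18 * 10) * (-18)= -3244.22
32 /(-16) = -2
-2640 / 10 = -264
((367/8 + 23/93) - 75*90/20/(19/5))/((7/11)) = -6638665/98952 = -67.09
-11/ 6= -1.83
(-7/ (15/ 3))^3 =-2.74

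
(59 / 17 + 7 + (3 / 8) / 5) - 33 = -22.45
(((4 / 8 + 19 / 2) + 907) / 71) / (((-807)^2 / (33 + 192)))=22925/5137631 = 0.00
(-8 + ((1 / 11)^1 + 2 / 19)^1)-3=-2258/209 = -10.80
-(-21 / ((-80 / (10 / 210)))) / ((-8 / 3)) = 3/640 = 0.00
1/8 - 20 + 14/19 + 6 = -1997/152 = -13.14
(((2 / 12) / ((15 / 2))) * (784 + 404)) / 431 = 132/2155 = 0.06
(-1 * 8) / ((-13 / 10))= 80/13 = 6.15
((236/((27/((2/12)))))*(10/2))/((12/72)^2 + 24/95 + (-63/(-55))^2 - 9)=-135641000/137942181 = -0.98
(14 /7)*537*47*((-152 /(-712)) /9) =319694/267 = 1197.36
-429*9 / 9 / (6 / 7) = -1001/2 = -500.50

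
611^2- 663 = 372658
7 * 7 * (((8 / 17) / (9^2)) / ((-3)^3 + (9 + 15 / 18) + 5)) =-784/33507 = -0.02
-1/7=-0.14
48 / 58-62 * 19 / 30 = -16721/435 = -38.44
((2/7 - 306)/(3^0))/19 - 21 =-4933/133 = -37.09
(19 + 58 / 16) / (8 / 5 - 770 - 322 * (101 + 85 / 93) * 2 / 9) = -757485/269879312 = 0.00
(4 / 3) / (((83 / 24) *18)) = 16/747 = 0.02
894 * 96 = 85824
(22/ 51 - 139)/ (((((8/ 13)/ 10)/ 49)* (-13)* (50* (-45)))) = -346283/91800 = -3.77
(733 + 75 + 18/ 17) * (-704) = -9682816/17 = -569577.41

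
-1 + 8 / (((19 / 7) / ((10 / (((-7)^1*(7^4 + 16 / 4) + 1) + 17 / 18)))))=-164771/164483 = -1.00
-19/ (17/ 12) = -228/17 = -13.41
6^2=36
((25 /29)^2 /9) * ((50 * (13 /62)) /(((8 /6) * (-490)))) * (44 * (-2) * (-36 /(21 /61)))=-109037500/8942353 = -12.19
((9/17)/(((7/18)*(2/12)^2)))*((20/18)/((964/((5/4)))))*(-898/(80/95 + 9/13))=-449157150/10869341 = -41.32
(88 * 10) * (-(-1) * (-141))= -124080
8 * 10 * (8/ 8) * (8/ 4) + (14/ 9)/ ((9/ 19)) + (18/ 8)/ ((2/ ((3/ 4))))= 425419/2592 = 164.13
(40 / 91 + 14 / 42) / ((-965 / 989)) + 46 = 11909791/263445 = 45.21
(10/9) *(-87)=-290/3 = -96.67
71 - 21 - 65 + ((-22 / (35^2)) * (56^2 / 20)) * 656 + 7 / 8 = -1861421/1000 = -1861.42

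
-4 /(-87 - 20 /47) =188/4109 = 0.05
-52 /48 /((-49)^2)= -13/28812 = 0.00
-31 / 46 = -0.67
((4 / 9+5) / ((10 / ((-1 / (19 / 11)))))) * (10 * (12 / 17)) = -2.22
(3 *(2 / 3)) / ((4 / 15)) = 15/2 = 7.50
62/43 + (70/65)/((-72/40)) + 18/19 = 1.79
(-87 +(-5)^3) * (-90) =19080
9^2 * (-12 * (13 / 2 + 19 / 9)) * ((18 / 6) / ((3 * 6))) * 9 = -12555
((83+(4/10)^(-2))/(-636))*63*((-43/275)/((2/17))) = 5480307/466400 = 11.75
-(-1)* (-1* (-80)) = 80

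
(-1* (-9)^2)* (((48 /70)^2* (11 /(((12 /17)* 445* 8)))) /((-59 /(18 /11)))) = 148716/32162375 = 0.00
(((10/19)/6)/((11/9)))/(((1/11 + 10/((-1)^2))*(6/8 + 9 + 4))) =4/7733 = 0.00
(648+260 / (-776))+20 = 129527/194 = 667.66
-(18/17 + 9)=-171/17 = -10.06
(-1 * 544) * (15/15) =-544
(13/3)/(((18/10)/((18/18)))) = 65/27 = 2.41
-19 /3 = -6.33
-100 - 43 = -143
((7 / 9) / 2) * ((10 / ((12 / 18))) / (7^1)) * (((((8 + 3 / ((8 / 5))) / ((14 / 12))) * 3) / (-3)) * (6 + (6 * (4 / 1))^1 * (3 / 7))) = -22515/196 = -114.87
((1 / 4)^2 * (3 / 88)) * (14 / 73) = 21/51392 = 0.00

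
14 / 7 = 2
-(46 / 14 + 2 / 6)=-76/21 = -3.62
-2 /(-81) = 2/81 = 0.02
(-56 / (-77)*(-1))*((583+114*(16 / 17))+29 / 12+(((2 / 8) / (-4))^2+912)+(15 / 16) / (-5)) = -20948707/17952 = -1166.93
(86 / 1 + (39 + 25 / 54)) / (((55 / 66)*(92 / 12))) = 1355/69 = 19.64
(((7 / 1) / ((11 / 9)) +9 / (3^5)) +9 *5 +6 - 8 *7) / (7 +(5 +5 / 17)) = 3859/62073 = 0.06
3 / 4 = 0.75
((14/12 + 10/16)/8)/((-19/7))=-301/3648 = -0.08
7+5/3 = 8.67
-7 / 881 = -0.01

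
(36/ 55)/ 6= 6/55 = 0.11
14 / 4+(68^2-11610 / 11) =78585/22 = 3572.05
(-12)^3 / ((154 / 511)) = -63072/11 = -5733.82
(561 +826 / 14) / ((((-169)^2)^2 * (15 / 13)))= 124/188245551 = 0.00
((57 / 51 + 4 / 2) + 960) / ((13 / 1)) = 74.09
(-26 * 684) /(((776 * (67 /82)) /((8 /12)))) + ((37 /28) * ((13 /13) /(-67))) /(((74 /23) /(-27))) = -6745107/363944 = -18.53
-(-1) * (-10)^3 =-1000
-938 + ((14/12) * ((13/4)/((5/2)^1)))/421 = -23693789/25260 = -938.00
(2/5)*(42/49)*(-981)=-11772/35 = -336.34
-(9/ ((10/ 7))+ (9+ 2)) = -173/10 = -17.30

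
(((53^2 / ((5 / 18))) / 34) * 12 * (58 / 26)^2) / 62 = 127567926/445315 = 286.47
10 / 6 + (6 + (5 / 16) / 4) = 1487/192 = 7.74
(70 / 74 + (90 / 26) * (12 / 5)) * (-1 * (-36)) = 160236/481 = 333.13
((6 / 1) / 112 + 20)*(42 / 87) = 1123/116 = 9.68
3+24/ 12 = 5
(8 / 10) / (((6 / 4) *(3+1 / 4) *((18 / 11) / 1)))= 176/1755 = 0.10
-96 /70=-48/35 = -1.37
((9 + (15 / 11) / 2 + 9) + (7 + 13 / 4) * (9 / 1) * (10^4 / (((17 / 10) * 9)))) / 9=22556987/3366 = 6701.42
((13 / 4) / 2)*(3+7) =65/4 = 16.25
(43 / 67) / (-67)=-43/4489 = -0.01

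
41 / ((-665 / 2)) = -82/665 = -0.12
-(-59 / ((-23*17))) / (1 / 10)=-1.51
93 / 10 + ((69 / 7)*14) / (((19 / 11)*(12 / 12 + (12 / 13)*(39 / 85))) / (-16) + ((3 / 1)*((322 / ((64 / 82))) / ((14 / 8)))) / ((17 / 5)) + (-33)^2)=165903783/17637310 = 9.41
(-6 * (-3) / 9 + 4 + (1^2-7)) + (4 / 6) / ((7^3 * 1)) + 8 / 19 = 8270/19551 = 0.42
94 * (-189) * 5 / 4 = -44415/2 = -22207.50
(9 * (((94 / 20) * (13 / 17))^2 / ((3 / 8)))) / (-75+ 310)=47658/36125 = 1.32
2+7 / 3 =13/3 = 4.33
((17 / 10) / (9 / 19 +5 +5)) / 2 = 323/3980 = 0.08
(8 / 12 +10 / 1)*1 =32/3 = 10.67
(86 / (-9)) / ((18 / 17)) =-731/81 = -9.02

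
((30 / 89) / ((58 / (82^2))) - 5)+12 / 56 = 1239113/36134 = 34.29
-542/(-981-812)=0.30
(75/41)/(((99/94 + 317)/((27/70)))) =19035/8580439 = 0.00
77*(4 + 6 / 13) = 4466/13 = 343.54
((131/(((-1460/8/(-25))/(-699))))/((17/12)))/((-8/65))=89279775/1241 = 71941.80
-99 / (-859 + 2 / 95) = 1045/9067 = 0.12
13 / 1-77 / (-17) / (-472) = 104235/8024 = 12.99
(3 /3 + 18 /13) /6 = 31/78 = 0.40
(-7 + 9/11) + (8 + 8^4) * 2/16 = 5575/11 = 506.82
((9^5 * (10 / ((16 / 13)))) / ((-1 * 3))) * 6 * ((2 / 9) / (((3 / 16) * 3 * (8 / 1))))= -47385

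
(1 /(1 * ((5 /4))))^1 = 4/5 = 0.80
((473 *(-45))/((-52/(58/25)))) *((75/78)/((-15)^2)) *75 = 304.37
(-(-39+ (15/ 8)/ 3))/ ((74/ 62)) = 9517/296 = 32.15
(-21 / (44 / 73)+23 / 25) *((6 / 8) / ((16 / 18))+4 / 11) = -634321/15488 = -40.96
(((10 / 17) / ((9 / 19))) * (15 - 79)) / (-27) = 12160/4131 = 2.94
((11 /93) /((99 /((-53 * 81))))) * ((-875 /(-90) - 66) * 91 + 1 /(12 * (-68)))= 664455223/25296 = 26267.21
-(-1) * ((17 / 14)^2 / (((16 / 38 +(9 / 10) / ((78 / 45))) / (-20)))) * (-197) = 281249020/45521 = 6178.45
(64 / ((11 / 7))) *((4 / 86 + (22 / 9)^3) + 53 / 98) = 618.80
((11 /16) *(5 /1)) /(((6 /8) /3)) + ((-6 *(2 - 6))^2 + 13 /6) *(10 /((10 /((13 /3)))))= 90689/36 = 2519.14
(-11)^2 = 121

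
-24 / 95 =-0.25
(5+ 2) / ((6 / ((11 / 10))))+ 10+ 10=1277/60 = 21.28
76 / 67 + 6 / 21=666/469 = 1.42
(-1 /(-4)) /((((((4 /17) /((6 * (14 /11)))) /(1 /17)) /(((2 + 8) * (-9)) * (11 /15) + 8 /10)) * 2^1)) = -3423/220 = -15.56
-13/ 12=-1.08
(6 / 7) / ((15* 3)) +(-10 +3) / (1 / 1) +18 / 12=-1151/210 = -5.48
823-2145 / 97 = 77686/97 = 800.89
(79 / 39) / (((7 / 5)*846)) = 395/230958 = 0.00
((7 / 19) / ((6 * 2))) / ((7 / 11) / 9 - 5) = -231/37088 = -0.01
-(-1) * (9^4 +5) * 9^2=531846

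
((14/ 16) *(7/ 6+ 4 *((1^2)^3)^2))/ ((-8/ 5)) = -1085/384 = -2.83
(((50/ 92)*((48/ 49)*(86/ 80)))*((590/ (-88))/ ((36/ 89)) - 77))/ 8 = -31867945/4760448 = -6.69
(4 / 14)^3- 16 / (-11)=5576/3773 = 1.48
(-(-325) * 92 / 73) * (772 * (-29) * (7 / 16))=-292863025/73 = -4011822.26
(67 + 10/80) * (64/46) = 2148/23 = 93.39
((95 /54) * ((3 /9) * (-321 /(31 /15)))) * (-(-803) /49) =-40812475/27342 = -1492.67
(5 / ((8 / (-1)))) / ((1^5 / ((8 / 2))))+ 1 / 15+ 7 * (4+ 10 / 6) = 1117/30 = 37.23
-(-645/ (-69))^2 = -46225/529 = -87.38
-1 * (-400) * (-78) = -31200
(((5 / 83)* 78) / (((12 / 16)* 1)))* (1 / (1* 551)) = 520/45733 = 0.01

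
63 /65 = 0.97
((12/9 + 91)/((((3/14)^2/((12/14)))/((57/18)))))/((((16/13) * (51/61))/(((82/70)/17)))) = 171115919/468180 = 365.49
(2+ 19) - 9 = 12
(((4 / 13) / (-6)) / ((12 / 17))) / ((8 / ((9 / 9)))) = -17/1872 = -0.01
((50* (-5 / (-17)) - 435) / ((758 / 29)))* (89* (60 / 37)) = -2320.71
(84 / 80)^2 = 441/400 = 1.10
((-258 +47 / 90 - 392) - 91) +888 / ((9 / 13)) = 48797/90 = 542.19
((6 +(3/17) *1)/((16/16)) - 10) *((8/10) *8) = -24.47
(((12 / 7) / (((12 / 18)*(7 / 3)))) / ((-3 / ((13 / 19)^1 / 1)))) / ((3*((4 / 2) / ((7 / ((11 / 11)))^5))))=-13377/19 = -704.05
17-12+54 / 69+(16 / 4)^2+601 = 14324/23 = 622.78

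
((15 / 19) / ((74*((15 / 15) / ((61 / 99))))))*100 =15250/23199 = 0.66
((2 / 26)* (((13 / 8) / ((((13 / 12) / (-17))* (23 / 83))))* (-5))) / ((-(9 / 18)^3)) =-84660/299 = -283.14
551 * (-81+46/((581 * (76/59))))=-51821869/1162 = -44597.13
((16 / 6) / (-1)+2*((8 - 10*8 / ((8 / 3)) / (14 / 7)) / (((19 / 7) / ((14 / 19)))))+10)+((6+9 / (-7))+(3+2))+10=176236/7581 = 23.25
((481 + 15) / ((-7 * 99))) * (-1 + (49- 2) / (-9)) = 3968/891 = 4.45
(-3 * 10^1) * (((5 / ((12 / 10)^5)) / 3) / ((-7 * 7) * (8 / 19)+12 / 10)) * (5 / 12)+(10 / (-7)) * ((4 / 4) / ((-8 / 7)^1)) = 144768095/86126976 = 1.68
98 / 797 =0.12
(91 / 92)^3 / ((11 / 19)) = 14317849/8565568 = 1.67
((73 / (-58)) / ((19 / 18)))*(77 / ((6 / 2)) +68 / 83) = -1444305/45733 = -31.58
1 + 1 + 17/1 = 19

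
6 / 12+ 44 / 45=133/90 = 1.48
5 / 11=0.45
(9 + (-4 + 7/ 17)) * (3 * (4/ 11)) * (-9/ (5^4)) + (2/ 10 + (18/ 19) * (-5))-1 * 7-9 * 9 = -92.62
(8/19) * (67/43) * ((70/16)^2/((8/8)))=82075/6536 = 12.56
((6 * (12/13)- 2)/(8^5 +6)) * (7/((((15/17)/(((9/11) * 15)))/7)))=24633/334763 = 0.07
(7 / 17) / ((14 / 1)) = 1/34 = 0.03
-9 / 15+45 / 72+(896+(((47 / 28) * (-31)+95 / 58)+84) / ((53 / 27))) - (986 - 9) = -27481451/430360 = -63.86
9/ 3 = 3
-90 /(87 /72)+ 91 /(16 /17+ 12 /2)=-210017/3422 = -61.37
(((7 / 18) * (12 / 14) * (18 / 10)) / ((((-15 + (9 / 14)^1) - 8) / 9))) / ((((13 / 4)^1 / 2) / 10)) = -6048/4069 = -1.49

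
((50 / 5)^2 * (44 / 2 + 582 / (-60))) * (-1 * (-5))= 6150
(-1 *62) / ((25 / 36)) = -2232/25 = -89.28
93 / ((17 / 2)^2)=372/289 = 1.29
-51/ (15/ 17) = -289/5 = -57.80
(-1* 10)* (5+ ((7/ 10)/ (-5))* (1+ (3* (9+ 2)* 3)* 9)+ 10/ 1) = 5494/5 = 1098.80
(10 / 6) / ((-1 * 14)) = -5/42 = -0.12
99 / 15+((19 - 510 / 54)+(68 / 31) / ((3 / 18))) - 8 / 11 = 438707/15345 = 28.59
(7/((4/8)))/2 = 7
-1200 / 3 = -400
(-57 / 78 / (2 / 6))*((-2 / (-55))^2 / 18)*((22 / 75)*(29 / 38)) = -29/804375 = 0.00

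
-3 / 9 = -1/3 = -0.33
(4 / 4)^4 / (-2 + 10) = 1/8 = 0.12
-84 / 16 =-21/4 = -5.25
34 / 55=0.62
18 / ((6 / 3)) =9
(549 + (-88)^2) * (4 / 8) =8293/2 = 4146.50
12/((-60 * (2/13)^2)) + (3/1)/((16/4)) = -77/10 = -7.70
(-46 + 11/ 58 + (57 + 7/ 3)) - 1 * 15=-257/174 = -1.48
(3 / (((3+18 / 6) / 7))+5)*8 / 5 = 68/5 = 13.60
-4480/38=-2240/19 = -117.89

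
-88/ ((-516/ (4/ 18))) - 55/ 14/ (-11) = 0.40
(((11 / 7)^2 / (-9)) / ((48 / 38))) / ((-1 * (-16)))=-0.01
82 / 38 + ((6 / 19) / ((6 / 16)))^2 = 1035/361 = 2.87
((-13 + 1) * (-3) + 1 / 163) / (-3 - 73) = -5869/12388 = -0.47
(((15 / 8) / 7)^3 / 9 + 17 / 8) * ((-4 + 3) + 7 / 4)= 1120677/702464 = 1.60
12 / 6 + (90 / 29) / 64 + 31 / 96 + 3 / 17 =60293/23664 = 2.55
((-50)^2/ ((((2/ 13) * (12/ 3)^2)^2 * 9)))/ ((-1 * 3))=-105625/6912 = -15.28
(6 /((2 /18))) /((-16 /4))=-27/2 = -13.50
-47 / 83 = -0.57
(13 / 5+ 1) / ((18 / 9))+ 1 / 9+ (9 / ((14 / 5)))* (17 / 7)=42853/4410 = 9.72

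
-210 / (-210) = 1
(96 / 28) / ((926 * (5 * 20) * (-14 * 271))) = -3/307408850 = 0.00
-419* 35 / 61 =-14665/61 = -240.41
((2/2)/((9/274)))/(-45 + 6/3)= -274/387 = -0.71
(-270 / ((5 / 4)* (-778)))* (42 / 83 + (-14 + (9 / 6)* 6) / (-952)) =1090773/7684306 = 0.14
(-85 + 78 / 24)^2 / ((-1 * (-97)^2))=-106929/150544 = -0.71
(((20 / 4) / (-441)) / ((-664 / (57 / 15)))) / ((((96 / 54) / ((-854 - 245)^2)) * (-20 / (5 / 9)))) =-468331/382464 = -1.22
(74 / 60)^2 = 1369/900 = 1.52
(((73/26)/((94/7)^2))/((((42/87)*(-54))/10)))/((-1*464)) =2555/198491904 = 0.00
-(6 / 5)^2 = -36/25 = -1.44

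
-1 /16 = -0.06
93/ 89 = 1.04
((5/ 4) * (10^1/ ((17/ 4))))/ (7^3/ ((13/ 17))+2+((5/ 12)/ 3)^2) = 842400/129046949 = 0.01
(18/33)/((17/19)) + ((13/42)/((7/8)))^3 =388417318/594009801 = 0.65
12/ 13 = 0.92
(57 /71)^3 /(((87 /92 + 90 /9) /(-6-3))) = -8070516/18969283 = -0.43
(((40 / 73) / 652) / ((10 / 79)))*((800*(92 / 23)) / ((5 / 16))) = 808960/11899 = 67.99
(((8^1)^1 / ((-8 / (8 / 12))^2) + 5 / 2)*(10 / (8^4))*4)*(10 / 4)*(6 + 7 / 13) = 48875/119808 = 0.41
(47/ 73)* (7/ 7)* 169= 7943/73 = 108.81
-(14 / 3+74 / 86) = -713/129 = -5.53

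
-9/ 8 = -1.12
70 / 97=0.72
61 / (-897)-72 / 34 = -33329/15249 = -2.19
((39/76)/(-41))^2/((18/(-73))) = -12337/19418912 = 0.00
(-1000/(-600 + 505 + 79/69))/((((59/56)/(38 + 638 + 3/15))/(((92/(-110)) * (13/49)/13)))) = -122643360/1050731 = -116.72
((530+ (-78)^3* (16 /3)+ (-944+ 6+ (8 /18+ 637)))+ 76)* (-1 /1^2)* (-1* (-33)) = 250533217/3 = 83511072.33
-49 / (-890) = 49/890 = 0.06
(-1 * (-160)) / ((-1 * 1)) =-160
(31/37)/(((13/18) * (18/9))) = 279/481 = 0.58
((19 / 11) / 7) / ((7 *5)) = 19/2695 = 0.01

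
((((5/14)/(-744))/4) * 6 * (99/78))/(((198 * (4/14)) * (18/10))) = -25/2785536 = 0.00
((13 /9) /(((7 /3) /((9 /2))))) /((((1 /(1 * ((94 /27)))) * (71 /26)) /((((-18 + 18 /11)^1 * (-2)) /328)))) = 79430/224147 = 0.35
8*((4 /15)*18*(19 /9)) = 1216/15 = 81.07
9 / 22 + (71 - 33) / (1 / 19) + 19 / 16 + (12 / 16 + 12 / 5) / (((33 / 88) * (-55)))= 3183153/4400 = 723.44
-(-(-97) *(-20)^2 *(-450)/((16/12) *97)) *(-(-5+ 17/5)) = 216000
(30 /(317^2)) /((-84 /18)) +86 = 60494333/703423 = 86.00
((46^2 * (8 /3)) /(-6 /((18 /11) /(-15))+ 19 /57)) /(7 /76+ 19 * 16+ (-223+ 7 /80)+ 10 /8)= 12865280/10399319 = 1.24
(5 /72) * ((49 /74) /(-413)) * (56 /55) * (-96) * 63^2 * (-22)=-2074464/2183 = -950.28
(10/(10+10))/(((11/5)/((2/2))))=0.23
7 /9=0.78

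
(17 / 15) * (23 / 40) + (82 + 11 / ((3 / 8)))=22397/200 = 111.98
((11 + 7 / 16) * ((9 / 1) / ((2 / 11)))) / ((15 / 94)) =283833/80 = 3547.91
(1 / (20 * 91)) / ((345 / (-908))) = -227/156975 = 0.00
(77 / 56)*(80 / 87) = 110/87 = 1.26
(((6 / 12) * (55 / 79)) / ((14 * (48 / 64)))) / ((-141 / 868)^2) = 5919760/4711797 = 1.26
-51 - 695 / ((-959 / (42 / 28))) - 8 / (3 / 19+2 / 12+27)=-42851073/853510 = -50.21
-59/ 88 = -0.67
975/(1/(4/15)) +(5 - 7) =258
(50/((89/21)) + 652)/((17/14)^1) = 827092/1513 = 546.66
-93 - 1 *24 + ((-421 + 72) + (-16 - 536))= -1018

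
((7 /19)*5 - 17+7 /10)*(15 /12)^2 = -13735/608 = -22.59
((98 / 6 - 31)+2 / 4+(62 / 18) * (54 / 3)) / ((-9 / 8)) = -1148/27 = -42.52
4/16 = 1/4 = 0.25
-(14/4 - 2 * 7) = 21/2 = 10.50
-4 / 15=-0.27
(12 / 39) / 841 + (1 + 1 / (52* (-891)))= 38978627/38965212 = 1.00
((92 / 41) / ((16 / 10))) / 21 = 115/1722 = 0.07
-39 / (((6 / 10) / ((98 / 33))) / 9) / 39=-490/11 = -44.55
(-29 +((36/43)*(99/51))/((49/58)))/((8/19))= -18427093/286552 = -64.31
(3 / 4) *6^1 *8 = 36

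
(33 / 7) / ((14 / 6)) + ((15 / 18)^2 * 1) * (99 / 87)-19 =-276061/17052 = -16.19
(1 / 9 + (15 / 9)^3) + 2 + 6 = 12.74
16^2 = 256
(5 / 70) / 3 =0.02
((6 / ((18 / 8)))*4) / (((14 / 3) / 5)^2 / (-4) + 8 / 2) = 2400/851 = 2.82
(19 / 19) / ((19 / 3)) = 3/19 = 0.16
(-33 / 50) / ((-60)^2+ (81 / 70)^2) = -1078/5882187 = 0.00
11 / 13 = 0.85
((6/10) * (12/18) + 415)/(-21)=-2077/105 = -19.78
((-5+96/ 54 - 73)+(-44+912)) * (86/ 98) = 43774/63 = 694.83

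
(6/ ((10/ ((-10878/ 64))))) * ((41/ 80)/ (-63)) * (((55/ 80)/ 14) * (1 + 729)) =1218151/40960 = 29.74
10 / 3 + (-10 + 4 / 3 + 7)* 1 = 5/3 = 1.67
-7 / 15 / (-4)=7/60 = 0.12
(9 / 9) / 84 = 1/84 = 0.01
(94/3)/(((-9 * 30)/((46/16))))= -0.33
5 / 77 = 0.06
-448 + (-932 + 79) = -1301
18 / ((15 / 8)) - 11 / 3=89/15 = 5.93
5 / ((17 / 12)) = 60/17 = 3.53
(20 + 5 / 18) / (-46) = -365/828 = -0.44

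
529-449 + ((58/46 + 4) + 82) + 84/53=205823/1219 = 168.85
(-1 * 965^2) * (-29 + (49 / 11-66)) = 927500100/11 = 84318190.91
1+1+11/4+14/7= 27/4 = 6.75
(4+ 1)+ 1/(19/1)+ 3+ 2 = 10.05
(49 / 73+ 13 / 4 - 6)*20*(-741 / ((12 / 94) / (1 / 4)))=35233315/584 = 60331.02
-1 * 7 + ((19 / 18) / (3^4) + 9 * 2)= 16057/1458 = 11.01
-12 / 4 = -3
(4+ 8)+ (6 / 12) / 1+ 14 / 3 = 103/6 = 17.17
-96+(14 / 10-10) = -523/5 = -104.60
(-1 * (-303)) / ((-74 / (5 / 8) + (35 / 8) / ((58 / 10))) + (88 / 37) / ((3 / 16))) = -39014280/13514779 = -2.89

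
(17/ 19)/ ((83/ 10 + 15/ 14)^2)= 20825/2044096 = 0.01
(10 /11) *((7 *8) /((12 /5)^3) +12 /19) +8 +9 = 43619/2052 = 21.26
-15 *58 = -870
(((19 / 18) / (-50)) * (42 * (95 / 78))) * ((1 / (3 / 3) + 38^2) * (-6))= 730303/78 = 9362.86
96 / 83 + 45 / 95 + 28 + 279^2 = 77870.63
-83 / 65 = -1.28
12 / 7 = 1.71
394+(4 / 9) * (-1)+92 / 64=56879/144 = 394.99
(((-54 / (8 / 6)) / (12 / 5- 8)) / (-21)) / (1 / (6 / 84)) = -135/5488 = -0.02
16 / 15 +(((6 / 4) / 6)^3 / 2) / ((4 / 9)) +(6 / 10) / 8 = 8903/7680 = 1.16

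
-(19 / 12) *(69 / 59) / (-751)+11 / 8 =488273/354472 = 1.38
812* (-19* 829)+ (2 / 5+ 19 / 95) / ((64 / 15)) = -818547959/64 = -12789811.86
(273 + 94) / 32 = 367/32 = 11.47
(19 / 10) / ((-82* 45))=-19/36900 = 0.00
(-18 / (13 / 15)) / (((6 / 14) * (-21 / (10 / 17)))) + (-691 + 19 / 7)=-1062678/1547 = -686.93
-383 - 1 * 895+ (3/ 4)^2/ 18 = -40895/32 = -1277.97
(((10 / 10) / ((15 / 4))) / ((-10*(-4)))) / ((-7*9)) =-1/9450 = 0.00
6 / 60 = 1/10 = 0.10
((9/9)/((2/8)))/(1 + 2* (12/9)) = 12/11 = 1.09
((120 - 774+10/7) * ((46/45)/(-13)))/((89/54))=1260768/40495 = 31.13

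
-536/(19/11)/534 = -2948/5073 = -0.58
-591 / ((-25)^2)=-591/625 = -0.95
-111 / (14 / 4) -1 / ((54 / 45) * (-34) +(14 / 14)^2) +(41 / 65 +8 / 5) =-533462/18109 = -29.46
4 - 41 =-37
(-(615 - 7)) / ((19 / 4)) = -128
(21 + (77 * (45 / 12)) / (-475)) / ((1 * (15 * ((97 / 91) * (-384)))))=-78351/23590400 = 0.00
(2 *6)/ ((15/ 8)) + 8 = 72/5 = 14.40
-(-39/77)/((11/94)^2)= 344604/9317 = 36.99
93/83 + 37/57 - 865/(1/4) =-16360888/4731 = -3458.23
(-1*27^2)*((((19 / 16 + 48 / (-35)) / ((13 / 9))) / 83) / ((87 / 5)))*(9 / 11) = 2027349/38550512 = 0.05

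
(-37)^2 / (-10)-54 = -1909/10 = -190.90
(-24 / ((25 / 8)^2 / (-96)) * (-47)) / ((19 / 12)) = -83165184/11875 = -7003.38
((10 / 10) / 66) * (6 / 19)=1/209 = 0.00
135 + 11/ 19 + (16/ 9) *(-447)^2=6751680/19 = 355351.58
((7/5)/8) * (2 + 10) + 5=7.10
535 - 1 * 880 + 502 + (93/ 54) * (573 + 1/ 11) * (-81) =-877681/11 = -79789.18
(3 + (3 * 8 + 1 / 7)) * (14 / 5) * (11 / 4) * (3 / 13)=627/13 = 48.23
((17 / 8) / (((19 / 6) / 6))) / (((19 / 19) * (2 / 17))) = 2601/76 = 34.22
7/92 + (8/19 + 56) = 98757/1748 = 56.50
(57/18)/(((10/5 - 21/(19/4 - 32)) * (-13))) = -2071/23556 = -0.09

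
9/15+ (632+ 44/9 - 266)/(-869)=6773/39105 = 0.17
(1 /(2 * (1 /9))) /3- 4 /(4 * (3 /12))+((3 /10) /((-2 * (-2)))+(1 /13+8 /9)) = -6829/4680 = -1.46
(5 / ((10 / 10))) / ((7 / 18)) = 90/7 = 12.86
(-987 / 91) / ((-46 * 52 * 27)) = 47/279864 = 0.00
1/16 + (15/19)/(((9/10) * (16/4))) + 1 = 1169/912 = 1.28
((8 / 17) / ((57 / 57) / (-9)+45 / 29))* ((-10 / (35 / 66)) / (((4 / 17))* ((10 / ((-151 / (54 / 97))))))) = 4672393/6580 = 710.09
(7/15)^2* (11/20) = 0.12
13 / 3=4.33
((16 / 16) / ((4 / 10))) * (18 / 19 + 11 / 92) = 9325/3496 = 2.67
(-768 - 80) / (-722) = 424/361 = 1.17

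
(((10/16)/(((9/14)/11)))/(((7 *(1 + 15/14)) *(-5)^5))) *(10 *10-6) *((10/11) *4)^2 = -21056/71775 = -0.29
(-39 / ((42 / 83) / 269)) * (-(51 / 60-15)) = -293360.83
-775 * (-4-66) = 54250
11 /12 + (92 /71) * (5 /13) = 15673/11076 = 1.42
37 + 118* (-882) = -104039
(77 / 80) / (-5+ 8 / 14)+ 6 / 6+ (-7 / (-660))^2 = 0.78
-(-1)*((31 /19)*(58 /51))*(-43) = -77314/969 = -79.79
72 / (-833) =-0.09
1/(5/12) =12/5 = 2.40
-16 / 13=-1.23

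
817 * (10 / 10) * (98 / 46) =40033/23 = 1740.57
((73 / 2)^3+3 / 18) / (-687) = -1167055/16488 = -70.78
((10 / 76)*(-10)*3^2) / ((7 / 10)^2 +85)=-0.14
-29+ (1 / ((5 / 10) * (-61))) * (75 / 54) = -29.05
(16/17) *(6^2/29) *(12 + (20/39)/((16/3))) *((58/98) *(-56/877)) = -42624/79807 = -0.53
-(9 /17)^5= -59049/1419857 = -0.04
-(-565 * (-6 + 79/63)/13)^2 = -168870025/3969 = -42547.25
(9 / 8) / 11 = 9/88 = 0.10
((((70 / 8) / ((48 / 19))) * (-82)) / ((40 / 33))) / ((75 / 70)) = -419881/1920 = -218.69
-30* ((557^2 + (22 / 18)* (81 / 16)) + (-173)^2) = -81644205/8 = -10205525.62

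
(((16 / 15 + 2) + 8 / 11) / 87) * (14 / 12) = 0.05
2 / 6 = 0.33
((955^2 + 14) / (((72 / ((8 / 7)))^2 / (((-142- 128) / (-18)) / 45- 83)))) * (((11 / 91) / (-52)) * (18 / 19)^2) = 829347464/20926087 = 39.63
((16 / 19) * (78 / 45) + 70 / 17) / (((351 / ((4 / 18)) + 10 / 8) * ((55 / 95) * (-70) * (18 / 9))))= -27022/620760525 = 0.00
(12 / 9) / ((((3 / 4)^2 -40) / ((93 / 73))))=-1984/46063 = -0.04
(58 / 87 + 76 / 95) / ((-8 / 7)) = -77/60 = -1.28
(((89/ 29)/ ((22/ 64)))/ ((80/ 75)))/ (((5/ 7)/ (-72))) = -269136/319 = -843.69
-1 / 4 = -0.25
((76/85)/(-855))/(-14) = 2/26775 = 0.00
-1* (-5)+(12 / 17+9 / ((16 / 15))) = 3847/272 = 14.14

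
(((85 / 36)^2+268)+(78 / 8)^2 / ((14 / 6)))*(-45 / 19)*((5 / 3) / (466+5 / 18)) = -35643425/13395228 = -2.66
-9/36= -1/4 = -0.25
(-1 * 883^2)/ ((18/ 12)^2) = -3118756/9 = -346528.44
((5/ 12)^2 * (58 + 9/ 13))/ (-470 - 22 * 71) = -0.01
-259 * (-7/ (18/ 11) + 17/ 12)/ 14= 3811/72 = 52.93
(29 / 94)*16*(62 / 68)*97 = 348812/799 = 436.56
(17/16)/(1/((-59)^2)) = 59177/16 = 3698.56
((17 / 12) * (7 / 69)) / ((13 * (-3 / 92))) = -119/351 = -0.34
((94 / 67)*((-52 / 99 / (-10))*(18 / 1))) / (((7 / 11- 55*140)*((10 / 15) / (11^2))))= -0.03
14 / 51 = 0.27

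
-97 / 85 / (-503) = 97/42755 = 0.00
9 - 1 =8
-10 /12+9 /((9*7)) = -29/42 = -0.69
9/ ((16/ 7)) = 3.94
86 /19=4.53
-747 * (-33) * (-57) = -1405107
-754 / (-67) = 754/67 = 11.25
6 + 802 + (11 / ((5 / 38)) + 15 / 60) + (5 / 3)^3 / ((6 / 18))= 163033/180 = 905.74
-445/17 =-26.18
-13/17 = -0.76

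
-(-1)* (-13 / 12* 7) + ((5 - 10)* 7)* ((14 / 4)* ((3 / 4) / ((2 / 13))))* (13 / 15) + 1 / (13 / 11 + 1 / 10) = -394323/752 = -524.37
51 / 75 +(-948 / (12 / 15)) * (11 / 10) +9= -1293.82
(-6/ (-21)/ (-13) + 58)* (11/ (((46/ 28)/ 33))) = 3830376/299 = 12810.62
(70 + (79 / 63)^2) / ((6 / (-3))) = -284071/7938 = -35.79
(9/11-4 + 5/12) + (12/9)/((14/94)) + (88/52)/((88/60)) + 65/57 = 645233/76076 = 8.48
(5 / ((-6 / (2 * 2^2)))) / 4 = -5/3 = -1.67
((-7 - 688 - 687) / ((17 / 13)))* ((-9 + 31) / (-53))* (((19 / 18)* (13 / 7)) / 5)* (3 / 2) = 24406811/94605 = 257.99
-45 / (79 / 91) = -4095/79 = -51.84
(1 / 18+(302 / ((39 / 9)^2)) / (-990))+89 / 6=1244171/83655 = 14.87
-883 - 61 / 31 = -884.97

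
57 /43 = 1.33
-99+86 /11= -1003/11 = -91.18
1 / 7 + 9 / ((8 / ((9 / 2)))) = 583/112 = 5.21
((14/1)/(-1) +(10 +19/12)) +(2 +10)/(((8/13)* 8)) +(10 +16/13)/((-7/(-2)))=14107/4368 = 3.23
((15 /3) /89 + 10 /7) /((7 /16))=3.39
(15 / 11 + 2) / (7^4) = 37/26411 = 0.00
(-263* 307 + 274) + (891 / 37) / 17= -50612852/629 = -80465.58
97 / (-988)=-97/988 = -0.10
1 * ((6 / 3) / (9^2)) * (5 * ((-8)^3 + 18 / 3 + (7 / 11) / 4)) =-12365/198 = -62.45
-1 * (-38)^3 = 54872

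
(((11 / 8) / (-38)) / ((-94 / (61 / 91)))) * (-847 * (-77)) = 6251707/371488 = 16.83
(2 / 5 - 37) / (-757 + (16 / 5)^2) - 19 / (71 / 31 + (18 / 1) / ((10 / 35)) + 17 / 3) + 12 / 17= 340070042/698114809 = 0.49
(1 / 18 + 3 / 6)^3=125/729 = 0.17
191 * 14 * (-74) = -197876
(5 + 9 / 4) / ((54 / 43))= 1247/216 = 5.77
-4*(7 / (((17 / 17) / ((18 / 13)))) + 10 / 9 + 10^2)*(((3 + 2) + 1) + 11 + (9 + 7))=-14626.05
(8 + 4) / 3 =4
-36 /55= -0.65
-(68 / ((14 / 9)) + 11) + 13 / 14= -753/14 = -53.79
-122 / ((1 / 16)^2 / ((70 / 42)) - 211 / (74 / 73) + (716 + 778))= -5777920/60898031 = -0.09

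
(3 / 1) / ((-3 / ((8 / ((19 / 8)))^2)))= -4096/361 = -11.35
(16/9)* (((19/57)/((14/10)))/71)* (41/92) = 820/308637 = 0.00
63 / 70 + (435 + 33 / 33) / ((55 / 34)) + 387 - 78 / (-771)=18588329/28270 = 657.53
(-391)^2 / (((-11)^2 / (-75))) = -11466075/121 = -94760.95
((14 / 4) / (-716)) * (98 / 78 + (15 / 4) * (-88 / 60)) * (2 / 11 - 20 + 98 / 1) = 498155/307164 = 1.62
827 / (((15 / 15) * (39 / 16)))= 13232/39 = 339.28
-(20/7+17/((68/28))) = -69/7 = -9.86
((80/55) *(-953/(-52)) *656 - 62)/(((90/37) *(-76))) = -94.26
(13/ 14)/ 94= 13/1316 = 0.01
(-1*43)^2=1849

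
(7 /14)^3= 1/8 = 0.12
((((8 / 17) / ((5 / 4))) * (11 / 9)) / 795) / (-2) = -176/608175 = 0.00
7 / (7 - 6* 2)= -7/5 = -1.40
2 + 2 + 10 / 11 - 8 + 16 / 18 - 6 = -812/99 = -8.20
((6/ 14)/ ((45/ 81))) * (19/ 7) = 513/245 = 2.09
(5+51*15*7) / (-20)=-268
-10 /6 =-5/3 = -1.67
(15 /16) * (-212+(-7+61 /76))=-248745/1216 = -204.56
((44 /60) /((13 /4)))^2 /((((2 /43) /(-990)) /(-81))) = 74173968/845 = 87779.84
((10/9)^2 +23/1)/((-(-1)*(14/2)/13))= 25519/567 = 45.01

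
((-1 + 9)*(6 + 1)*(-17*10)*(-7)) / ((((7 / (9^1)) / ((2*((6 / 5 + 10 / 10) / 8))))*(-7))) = -6732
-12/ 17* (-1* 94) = 1128/17 = 66.35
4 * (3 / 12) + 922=923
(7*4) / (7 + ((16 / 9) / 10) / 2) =1260/319 = 3.95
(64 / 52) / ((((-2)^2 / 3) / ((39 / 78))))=0.46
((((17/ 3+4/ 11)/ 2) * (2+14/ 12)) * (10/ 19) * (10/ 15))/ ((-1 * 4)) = -995/1188 = -0.84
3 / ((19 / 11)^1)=33/19 = 1.74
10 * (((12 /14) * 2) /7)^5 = 2488320/282475249 = 0.01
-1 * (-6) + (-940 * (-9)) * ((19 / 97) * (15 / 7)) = 2415174/679 = 3556.96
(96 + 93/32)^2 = 9782.45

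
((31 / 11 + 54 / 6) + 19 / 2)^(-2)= 484/219961 = 0.00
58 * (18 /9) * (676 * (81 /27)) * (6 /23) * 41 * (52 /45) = 334365824/115 = 2907528.90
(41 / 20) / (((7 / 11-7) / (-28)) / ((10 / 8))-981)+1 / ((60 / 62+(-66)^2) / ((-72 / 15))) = -3100761/971484716 = 0.00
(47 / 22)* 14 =329/11 = 29.91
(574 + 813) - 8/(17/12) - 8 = 23347/17 = 1373.35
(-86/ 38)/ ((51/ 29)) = -1247/969 = -1.29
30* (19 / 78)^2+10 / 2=6875/1014 = 6.78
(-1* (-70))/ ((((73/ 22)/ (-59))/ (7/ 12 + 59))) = -16241225/219 = -74160.84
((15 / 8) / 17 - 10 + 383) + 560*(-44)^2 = 147496503/136 = 1084533.11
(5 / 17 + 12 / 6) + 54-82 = -437/17 = -25.71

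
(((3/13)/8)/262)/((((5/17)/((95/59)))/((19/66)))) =6137/35367904 = 0.00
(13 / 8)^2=169/64 = 2.64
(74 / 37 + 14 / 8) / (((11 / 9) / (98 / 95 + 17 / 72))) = 26013/6688 = 3.89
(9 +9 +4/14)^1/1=18.29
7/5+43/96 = 887/480 = 1.85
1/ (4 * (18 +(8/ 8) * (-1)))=1/68 = 0.01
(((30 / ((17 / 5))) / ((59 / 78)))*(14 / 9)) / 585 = 280/9027 = 0.03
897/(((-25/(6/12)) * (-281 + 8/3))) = 2691/41750 = 0.06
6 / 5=1.20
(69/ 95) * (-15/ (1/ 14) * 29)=-84042/19 = -4423.26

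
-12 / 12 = -1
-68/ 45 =-1.51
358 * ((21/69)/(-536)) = -1253/6164 = -0.20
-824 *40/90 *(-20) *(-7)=-461440/9 = -51271.11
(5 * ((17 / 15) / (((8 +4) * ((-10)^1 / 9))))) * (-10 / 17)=1/4 = 0.25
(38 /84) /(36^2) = 19/54432 = 0.00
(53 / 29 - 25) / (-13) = 672/377 = 1.78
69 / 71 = 0.97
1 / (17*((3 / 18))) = 6/17 = 0.35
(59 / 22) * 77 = 413/2 = 206.50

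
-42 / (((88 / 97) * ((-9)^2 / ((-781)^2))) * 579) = -37651229/62532 = -602.11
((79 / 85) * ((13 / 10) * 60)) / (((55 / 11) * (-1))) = -6162/425 = -14.50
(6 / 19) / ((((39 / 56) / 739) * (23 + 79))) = 41384/12597 = 3.29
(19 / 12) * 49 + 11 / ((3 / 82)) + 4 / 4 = 1517/4 = 379.25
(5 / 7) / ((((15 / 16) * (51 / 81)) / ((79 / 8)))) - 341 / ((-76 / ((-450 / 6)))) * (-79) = 240538647/9044 = 26596.49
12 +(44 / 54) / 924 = 13609/1134 = 12.00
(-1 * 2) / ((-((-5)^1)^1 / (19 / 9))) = -38/45 = -0.84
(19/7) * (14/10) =3.80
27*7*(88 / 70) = 237.60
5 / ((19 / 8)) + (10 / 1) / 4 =175/38 = 4.61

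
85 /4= 21.25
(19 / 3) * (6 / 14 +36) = 1615/7 = 230.71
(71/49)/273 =0.01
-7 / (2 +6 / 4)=-2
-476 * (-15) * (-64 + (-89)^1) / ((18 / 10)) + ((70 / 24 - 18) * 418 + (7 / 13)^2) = -621789407/1014 = -613204.54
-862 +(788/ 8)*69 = 11869/2 = 5934.50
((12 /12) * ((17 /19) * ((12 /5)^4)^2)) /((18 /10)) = 812187648/1484375 = 547.16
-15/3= -5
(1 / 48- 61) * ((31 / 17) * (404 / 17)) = -2642.57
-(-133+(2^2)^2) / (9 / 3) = 39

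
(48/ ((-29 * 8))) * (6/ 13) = -36/377 = -0.10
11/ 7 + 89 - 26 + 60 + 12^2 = 1880/7 = 268.57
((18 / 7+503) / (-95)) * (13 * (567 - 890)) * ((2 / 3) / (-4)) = -782119/210 = -3724.38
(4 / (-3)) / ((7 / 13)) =-52/21 = -2.48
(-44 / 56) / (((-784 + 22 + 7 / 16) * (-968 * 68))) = -1/63800660 = 0.00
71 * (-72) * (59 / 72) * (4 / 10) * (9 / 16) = -37701/40 = -942.52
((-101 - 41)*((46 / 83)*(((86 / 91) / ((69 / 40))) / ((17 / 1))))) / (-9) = 976960/3466827 = 0.28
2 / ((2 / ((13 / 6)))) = 13/6 = 2.17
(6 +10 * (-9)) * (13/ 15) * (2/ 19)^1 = -728/95 = -7.66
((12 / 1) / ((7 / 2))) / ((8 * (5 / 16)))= 48/35 = 1.37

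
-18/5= -3.60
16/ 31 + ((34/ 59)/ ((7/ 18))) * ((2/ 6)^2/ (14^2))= 324319/627347 = 0.52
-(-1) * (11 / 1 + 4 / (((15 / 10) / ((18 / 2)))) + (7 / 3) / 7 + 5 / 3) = 37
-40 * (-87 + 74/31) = 104920/31 = 3384.52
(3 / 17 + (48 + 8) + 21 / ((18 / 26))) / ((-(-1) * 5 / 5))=86.51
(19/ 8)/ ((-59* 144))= -19/67968 = 0.00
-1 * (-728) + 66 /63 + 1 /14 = 30623/42 = 729.12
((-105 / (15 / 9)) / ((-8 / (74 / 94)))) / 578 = 2331/217328 = 0.01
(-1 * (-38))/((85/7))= 266/85 = 3.13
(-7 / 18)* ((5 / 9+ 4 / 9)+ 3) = -14/9 = -1.56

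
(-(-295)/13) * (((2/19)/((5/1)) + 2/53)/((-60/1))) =-4366/196365 = -0.02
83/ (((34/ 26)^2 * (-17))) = -14027/4913 = -2.86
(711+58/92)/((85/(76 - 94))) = -58923/391 = -150.70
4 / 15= 0.27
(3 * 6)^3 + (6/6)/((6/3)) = 11665/2 = 5832.50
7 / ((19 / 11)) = 77/19 = 4.05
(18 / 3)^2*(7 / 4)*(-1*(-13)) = 819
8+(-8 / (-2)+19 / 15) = 199/15 = 13.27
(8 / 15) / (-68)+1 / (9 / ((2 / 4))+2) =43/1020 = 0.04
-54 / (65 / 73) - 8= -4462/65 = -68.65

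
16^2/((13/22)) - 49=4995/13 = 384.23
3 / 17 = 0.18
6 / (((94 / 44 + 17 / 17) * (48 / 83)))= 913/276 = 3.31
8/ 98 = 4/49 = 0.08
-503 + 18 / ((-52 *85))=-1111639/2210 = -503.00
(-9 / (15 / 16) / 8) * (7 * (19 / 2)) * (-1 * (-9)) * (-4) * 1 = 14364/5 = 2872.80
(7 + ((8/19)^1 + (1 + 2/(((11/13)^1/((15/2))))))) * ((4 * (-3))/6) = -10930/209 = -52.30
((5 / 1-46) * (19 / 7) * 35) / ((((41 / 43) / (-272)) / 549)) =610004880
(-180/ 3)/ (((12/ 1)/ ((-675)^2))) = -2278125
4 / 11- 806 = -805.64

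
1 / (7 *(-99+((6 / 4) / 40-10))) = -80/61019 = 0.00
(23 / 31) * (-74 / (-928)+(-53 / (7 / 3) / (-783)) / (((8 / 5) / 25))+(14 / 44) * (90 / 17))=278799721/169457904 = 1.65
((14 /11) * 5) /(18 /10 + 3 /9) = 525/176 = 2.98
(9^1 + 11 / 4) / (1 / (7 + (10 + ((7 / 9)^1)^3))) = 149648/729 = 205.28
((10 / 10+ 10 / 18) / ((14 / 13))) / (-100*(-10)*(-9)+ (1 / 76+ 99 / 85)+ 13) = -83980/522435699 = 0.00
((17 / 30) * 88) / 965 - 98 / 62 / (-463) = 11445319/207759675 = 0.06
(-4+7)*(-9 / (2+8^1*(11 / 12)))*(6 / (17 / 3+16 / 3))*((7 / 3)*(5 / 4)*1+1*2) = -4779/616 = -7.76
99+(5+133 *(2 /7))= 142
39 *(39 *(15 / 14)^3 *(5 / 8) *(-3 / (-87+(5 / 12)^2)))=693005625/17154116 = 40.40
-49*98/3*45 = -72030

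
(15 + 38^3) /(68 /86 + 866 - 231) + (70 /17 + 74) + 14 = 82935271/464763 = 178.45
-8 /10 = -4/5 = -0.80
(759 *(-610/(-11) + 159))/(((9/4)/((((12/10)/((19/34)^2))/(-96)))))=-15680273/5415 = -2895.71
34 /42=0.81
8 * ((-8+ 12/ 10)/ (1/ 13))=-3536/5 = -707.20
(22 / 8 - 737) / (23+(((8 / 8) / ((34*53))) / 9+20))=-23816133/1394750 = -17.08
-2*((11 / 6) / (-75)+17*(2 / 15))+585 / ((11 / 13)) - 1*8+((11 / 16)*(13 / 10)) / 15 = 53771951/79200 = 678.94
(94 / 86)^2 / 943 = 2209/1743607 = 0.00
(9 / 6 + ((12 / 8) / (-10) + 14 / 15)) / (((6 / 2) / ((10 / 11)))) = 137/198 = 0.69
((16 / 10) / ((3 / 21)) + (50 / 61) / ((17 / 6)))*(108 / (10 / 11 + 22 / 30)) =212314608/281027 = 755.50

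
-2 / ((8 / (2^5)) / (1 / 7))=-8/7 = -1.14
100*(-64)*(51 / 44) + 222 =-79158/11 = -7196.18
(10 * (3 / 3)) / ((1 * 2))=5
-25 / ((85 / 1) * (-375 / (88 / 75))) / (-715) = -8/6215625 = 0.00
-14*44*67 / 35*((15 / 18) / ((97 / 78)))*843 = -64614264/97 = -666126.43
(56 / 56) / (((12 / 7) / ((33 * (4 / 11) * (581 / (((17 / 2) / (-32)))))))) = -15311.06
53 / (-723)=-53/723 = -0.07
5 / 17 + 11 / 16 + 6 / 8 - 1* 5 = -889/272 = -3.27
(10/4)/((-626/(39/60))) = -13/5008 = 0.00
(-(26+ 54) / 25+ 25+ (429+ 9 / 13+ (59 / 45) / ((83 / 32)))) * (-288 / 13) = -702296096/70135 = -10013.49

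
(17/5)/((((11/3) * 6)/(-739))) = -12563/110 = -114.21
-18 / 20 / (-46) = 9/460 = 0.02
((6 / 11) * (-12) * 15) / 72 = -15/11 = -1.36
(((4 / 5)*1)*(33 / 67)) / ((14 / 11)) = 726/2345 = 0.31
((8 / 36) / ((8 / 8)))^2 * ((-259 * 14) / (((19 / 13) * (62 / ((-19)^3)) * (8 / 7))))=11859.59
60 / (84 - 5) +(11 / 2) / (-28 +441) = 50429/65254 = 0.77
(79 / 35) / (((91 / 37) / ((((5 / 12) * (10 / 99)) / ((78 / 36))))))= 14615/819819 = 0.02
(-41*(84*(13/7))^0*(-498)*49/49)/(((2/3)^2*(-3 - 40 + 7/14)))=-1080.95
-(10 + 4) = -14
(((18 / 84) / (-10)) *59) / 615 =-59/28700 = 0.00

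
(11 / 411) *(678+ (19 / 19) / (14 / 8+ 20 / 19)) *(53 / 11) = 87.48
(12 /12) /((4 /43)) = 43/4 = 10.75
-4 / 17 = -0.24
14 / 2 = 7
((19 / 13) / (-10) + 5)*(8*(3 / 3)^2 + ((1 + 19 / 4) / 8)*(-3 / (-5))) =851219/20800 = 40.92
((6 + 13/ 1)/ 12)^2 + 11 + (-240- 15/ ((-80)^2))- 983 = -13933387/11520 = -1209.50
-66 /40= -33/20 = -1.65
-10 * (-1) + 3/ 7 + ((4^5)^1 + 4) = 7269/7 = 1038.43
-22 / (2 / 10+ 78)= -110/391 = -0.28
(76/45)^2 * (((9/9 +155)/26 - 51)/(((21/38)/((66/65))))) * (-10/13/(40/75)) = 1207184/3549 = 340.15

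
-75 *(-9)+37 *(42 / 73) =50829/73 = 696.29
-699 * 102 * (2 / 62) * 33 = -2352834/31 = -75897.87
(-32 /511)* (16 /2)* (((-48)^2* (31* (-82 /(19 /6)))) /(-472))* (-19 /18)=62472192/30149 = 2072.11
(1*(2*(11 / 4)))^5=161051/32 = 5032.84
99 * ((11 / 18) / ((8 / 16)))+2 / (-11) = 1329/11 = 120.82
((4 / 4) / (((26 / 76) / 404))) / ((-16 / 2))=-1919/13 = -147.62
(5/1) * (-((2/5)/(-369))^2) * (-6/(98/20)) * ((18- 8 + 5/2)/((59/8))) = 1600/131213817 = 0.00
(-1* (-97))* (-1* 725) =-70325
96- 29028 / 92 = -219.52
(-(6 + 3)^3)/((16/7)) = -5103/16 = -318.94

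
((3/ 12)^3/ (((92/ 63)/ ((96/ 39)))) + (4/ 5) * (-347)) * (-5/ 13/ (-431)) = -3319781/13402376 = -0.25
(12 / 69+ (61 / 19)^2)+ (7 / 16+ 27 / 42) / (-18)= 174441769/16738848 = 10.42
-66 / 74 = -33/37 = -0.89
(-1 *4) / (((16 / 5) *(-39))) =5/156 = 0.03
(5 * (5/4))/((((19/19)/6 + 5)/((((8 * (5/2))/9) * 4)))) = 1000/93 = 10.75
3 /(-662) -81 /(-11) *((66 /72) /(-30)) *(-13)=38667/13240 = 2.92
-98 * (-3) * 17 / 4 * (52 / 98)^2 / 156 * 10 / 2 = 1105/98 = 11.28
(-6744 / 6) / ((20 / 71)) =-19951/5 = -3990.20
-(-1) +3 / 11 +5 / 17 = 293/187 = 1.57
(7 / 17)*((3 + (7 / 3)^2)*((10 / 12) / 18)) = 665/4131 = 0.16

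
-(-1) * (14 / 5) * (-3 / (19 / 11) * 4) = -1848/95 = -19.45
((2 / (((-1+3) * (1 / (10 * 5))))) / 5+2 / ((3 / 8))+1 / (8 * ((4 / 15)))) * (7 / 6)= 10619/576 = 18.44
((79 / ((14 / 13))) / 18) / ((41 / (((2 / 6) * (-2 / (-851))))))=1027/13188798 = 0.00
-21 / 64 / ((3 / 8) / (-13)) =91/8 = 11.38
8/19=0.42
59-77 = -18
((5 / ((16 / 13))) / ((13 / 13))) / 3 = 65/48 = 1.35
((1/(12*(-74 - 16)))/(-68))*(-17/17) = -1/73440 = 0.00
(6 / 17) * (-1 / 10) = -3/85 = -0.04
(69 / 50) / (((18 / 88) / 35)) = 3542/15 = 236.13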